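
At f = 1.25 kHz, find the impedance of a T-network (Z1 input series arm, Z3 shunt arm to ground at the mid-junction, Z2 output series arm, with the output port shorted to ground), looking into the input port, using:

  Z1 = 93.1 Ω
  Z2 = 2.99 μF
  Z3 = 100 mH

Step 1 — Angular frequency: ω = 2π·f = 2π·1250 = 7854 rad/s.
Step 2 — Component impedances:
  Z1: Z = R = 93.1 Ω
  Z2: Z = 1/(jωC) = -j/(ω·C) = 0 - j42.58 Ω
  Z3: Z = jωL = j·7854·0.1 = 0 + j785.4 Ω
Step 3 — With the output port shorted to ground, the output series arm Z2 runs from the junction to ground; the shunt arm Z3 also runs from the junction to ground. They appear in parallel: Z3 || Z2 = 0 - j45.02 Ω.
Step 4 — Series with input arm Z1: Z_in = Z1 + (Z3 || Z2) = 93.1 - j45.02 Ω = 103.4∠-25.8° Ω.

Z = 93.1 - j45.02 Ω = 103.4∠-25.8° Ω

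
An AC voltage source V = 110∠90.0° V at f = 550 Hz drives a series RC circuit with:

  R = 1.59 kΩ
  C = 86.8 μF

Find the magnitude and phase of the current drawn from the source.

Step 1 — Angular frequency: ω = 2π·f = 2π·550 = 3456 rad/s.
Step 2 — Component impedances:
  R: Z = R = 1590 Ω
  C: Z = 1/(jωC) = -j/(ω·C) = 0 - j3.334 Ω
Step 3 — Series combination: Z_total = R + C = 1590 - j3.334 Ω = 1590∠-0.1° Ω.
Step 4 — Source phasor: V = 110∠90.0° V = 0 + j110 V.
Step 5 — Ohm's law: I = V / Z_total = (0 + j110) / (1590 - j3.334) = -0.0001451 + j0.06918 A.
Step 6 — Convert to polar: |I| = 0.06918 A, ∠I = 90.1°.

I = 0.06918∠90.1° A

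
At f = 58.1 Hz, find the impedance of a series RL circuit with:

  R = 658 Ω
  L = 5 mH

Step 1 — Angular frequency: ω = 2π·f = 2π·58.1 = 365.1 rad/s.
Step 2 — Component impedances:
  R: Z = R = 658 Ω
  L: Z = jωL = j·365.1·0.005 = 0 + j1.825 Ω
Step 3 — Series combination: Z_total = R + L = 658 + j1.825 Ω = 658∠0.2° Ω.

Z = 658 + j1.825 Ω = 658∠0.2° Ω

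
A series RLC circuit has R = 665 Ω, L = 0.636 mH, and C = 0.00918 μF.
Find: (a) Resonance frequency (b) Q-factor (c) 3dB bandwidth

Step 1 — Resonance condition Im(Z)=0 gives ω₀ = 1/√(LC).
Step 2 — ω₀ = 1/√(0.000636·9.18e-09) = 4.139e+05 rad/s.
Step 3 — f₀ = ω₀/(2π) = 6.587e+04 Hz.
Step 4 — Series Q: Q = ω₀L/R = 4.139e+05·0.000636/665 = 0.3958.
Step 5 — 3dB bandwidth: Δω = ω₀/Q = 1.046e+06 rad/s; BW = Δω/(2π) = 1.664e+05 Hz.

(a) f₀ = 6.587e+04 Hz  (b) Q = 0.3958  (c) BW = 1.664e+05 Hz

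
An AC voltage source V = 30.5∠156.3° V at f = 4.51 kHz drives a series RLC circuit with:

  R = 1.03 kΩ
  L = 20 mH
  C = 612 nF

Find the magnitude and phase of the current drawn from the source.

Step 1 — Angular frequency: ω = 2π·f = 2π·4510 = 2.834e+04 rad/s.
Step 2 — Component impedances:
  R: Z = R = 1030 Ω
  L: Z = jωL = j·2.834e+04·0.02 = 0 + j566.7 Ω
  C: Z = 1/(jωC) = -j/(ω·C) = 0 - j57.66 Ω
Step 3 — Series combination: Z_total = R + L + C = 1030 + j509.1 Ω = 1149∠26.3° Ω.
Step 4 — Source phasor: V = 30.5∠156.3° V = -27.93 + j12.26 V.
Step 5 — Ohm's law: I = V / Z_total = (-27.93 + j12.26) / (1030 + j509.1) = -0.01706 + j0.02034 A.
Step 6 — Convert to polar: |I| = 0.02655 A, ∠I = 130.0°.

I = 0.02655∠130.0° A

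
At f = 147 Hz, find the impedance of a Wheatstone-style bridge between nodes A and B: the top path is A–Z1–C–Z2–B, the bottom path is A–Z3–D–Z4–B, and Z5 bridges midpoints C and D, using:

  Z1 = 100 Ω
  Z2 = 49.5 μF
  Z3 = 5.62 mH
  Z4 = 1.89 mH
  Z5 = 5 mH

Step 1 — Angular frequency: ω = 2π·f = 2π·147 = 923.6 rad/s.
Step 2 — Component impedances:
  Z1: Z = R = 100 Ω
  Z2: Z = 1/(jωC) = -j/(ω·C) = 0 - j21.87 Ω
  Z3: Z = jωL = j·923.6·0.00562 = 0 + j5.191 Ω
  Z4: Z = jωL = j·923.6·0.00189 = 0 + j1.746 Ω
  Z5: Z = jωL = j·923.6·0.005 = 0 + j4.618 Ω
Step 3 — Bridge requires nodal analysis (the Z5 bridge couples midpoints C and D, so the two paths cannot be reduced to a simple series/parallel combination). Setting node B to ground and injecting 1 A at node A, the 3-node admittance system at A, C, D solves to V_A = Z_AB = 0.2155 + j7.109 Ω = 7.112∠88.3° Ω.

Z = 0.2155 + j7.109 Ω = 7.112∠88.3° Ω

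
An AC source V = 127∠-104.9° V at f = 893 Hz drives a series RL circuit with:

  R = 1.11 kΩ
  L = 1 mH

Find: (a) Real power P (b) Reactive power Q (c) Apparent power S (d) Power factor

Step 1 — Angular frequency: ω = 2π·f = 2π·893 = 5611 rad/s.
Step 2 — Component impedances:
  R: Z = R = 1110 Ω
  L: Z = jωL = j·5611·0.001 = 0 + j5.611 Ω
Step 3 — Series combination: Z_total = R + L = 1110 + j5.611 Ω = 1110∠0.3° Ω.
Step 4 — Source phasor: V = 127∠-104.9° V = -32.66 - j122.7 V.
Step 5 — Current: I = V / Z = -0.02998 - j0.1104 A = 0.1144∠-105.2° A.
Step 6 — Complex power: S = V·I* = 14.53 + j0.07345 VA.
Step 7 — Real power: P = Re(S) = 14.53 W.
Step 8 — Reactive power: Q = Im(S) = 0.07345 VAR.
Step 9 — Apparent power: |S| = 14.53 VA.
Step 10 — Power factor: PF = P/|S| = 1 (lagging).

(a) P = 14.53 W  (b) Q = 0.07345 VAR  (c) S = 14.53 VA  (d) PF = 1 (lagging)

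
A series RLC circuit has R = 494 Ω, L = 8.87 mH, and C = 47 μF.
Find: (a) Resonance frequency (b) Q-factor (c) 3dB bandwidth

Step 1 — Resonance: ω₀ = 1/√(LC) = 1/√(0.00887·4.7e-05) = 1549 rad/s.
Step 2 — f₀ = ω₀/(2π) = 246.5 Hz.
Step 3 — Series Q: Q = ω₀L/R = 1549·0.00887/494 = 0.02781.
Step 4 — Bandwidth: Δω = ω₀/Q = 5.569e+04 rad/s; BW = Δω/(2π) = 8864 Hz.

(a) f₀ = 246.5 Hz  (b) Q = 0.02781  (c) BW = 8864 Hz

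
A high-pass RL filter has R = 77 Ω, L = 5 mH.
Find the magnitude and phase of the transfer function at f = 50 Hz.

Step 1 — Angular frequency: ω = 2π·50 = 314.2 rad/s.
Step 2 — Transfer function: H(jω) = jωL/(R + jωL).
Step 3 — Numerator jωL = j·1.571; denominator R + jωL = 77 + j1.571.
Step 4 — H = 0.000416 + j0.02039.
Step 5 — Magnitude: |H| = 0.0204 (-33.8 dB); phase: φ = 88.8°.

|H| = 0.0204 (-33.8 dB), φ = 88.8°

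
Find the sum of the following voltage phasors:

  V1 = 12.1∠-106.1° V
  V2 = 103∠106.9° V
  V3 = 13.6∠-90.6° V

Step 1 — Convert each phasor to rectangular form:
  V1 = 12.1·(cos(-106.1°) + j·sin(-106.1°)) = -3.356 - j11.63 V
  V2 = 103·(cos(106.9°) + j·sin(106.9°)) = -29.94 + j98.55 V
  V3 = 13.6·(cos(-90.6°) + j·sin(-90.6°)) = -0.1424 - j13.6 V
Step 2 — Sum components: V_total = -33.44 + j73.33 V.
Step 3 — Convert to polar: |V_total| = 80.59 V, ∠V_total = 114.5°.

V_total = 80.59∠114.5° V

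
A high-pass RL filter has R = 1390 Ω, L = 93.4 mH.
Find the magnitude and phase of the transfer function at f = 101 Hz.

Step 1 — Angular frequency: ω = 2π·101 = 634.6 rad/s.
Step 2 — Transfer function: H(jω) = jωL/(R + jωL).
Step 3 — Numerator jωL = j·59.27; denominator R + jωL = 1390 + j59.27.
Step 4 — H = 0.001815 + j0.04256.
Step 5 — Magnitude: |H| = 0.0426 (-27.4 dB); phase: φ = 87.6°.

|H| = 0.0426 (-27.4 dB), φ = 87.6°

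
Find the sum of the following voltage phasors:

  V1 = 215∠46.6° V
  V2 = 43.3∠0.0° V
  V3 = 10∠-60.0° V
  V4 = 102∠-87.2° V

Step 1 — Convert each phasor to rectangular form:
  V1 = 215·(cos(46.6°) + j·sin(46.6°)) = 147.7 + j156.2 V
  V2 = 43.3·(cos(0.0°) + j·sin(0.0°)) = 43.3 V
  V3 = 10·(cos(-60.0°) + j·sin(-60.0°)) = 5 - j8.66 V
  V4 = 102·(cos(-87.2°) + j·sin(-87.2°)) = 4.983 - j101.9 V
Step 2 — Sum components: V_total = 201 + j45.68 V.
Step 3 — Convert to polar: |V_total| = 206.1 V, ∠V_total = 12.8°.

V_total = 206.1∠12.8° V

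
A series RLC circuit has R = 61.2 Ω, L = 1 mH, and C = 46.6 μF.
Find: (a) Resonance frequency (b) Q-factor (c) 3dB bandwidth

Step 1 — Resonance: ω₀ = 1/√(LC) = 1/√(0.001·4.66e-05) = 4632 rad/s.
Step 2 — f₀ = ω₀/(2π) = 737.3 Hz.
Step 3 — Series Q: Q = ω₀L/R = 4632·0.001/61.2 = 0.07569.
Step 4 — Bandwidth: Δω = ω₀/Q = 6.12e+04 rad/s; BW = Δω/(2π) = 9740 Hz.

(a) f₀ = 737.3 Hz  (b) Q = 0.07569  (c) BW = 9740 Hz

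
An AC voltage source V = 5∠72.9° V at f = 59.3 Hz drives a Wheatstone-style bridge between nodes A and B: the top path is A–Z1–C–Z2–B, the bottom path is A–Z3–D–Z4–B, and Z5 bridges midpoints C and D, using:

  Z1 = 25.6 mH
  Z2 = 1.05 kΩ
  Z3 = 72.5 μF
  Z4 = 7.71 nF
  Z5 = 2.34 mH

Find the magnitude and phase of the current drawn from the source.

Step 1 — Angular frequency: ω = 2π·f = 2π·59.3 = 372.6 rad/s.
Step 2 — Component impedances:
  Z1: Z = jωL = j·372.6·0.0256 = 0 + j9.538 Ω
  Z2: Z = R = 1050 Ω
  Z3: Z = 1/(jωC) = -j/(ω·C) = 0 - j37.02 Ω
  Z4: Z = 1/(jωC) = -j/(ω·C) = 0 - j3.481e+05 Ω
  Z5: Z = jωL = j·372.6·0.00234 = 0 + j0.8719 Ω
Step 3 — Bridge requires nodal analysis (the Z5 bridge couples midpoints C and D, so the two paths cannot be reduced to a simple series/parallel combination). Setting node B to ground and injecting 1 A at node A, the 3-node admittance system at A, C, D solves to V_A = Z_AB = 1050 + j9.79 Ω = 1050∠0.5° Ω.
Step 4 — Source phasor: V = 5∠72.9° V = 1.47 + j4.779 V.
Step 5 — Ohm's law: I = V / Z_total = (1.47 + j4.779) / (1050 + j9.79) = 0.001443 + j0.004538 A.
Step 6 — Convert to polar: |I| = 0.004762 A, ∠I = 72.4°.

I = 0.004762∠72.4° A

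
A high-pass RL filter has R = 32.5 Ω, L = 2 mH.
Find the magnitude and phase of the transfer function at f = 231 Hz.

Step 1 — Angular frequency: ω = 2π·231 = 1451 rad/s.
Step 2 — Transfer function: H(jω) = jωL/(R + jωL).
Step 3 — Numerator jωL = j·2.903; denominator R + jωL = 32.5 + j2.903.
Step 4 — H = 0.007915 + j0.08861.
Step 5 — Magnitude: |H| = 0.08896 (-21.0 dB); phase: φ = 84.9°.

|H| = 0.08896 (-21.0 dB), φ = 84.9°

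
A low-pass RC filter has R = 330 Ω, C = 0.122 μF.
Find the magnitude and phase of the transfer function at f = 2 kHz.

Step 1 — Angular frequency: ω = 2π·2000 = 1.257e+04 rad/s.
Step 2 — Transfer function: H(jω) = 1/(1 + jωRC).
Step 3 — Denominator: 1 + jωRC = 1 + j·1.257e+04·330·1.22e-07 = 1 + j0.5059.
Step 4 — H = 0.7962 - j0.4028.
Step 5 — Magnitude: |H| = 0.8923 (-1.0 dB); phase: φ = -26.8°.

|H| = 0.8923 (-1.0 dB), φ = -26.8°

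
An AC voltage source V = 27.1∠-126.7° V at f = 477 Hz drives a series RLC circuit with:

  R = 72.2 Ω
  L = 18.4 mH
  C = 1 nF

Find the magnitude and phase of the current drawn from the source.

Step 1 — Angular frequency: ω = 2π·f = 2π·477 = 2997 rad/s.
Step 2 — Component impedances:
  R: Z = R = 72.2 Ω
  L: Z = jωL = j·2997·0.0184 = 0 + j55.15 Ω
  C: Z = 1/(jωC) = -j/(ω·C) = 0 - j3.337e+05 Ω
Step 3 — Series combination: Z_total = R + L + C = 72.2 - j3.336e+05 Ω = 3.336e+05∠-90.0° Ω.
Step 4 — Source phasor: V = 27.1∠-126.7° V = -16.2 - j21.73 V.
Step 5 — Ohm's law: I = V / Z_total = (-16.2 - j21.73) / (72.2 - j3.336e+05) = 6.512e-05 - j4.856e-05 A.
Step 6 — Convert to polar: |I| = 8.123e-05 A, ∠I = -36.7°.

I = 8.123e-05∠-36.7° A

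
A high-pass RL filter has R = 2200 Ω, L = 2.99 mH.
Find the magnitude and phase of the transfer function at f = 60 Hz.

Step 1 — Angular frequency: ω = 2π·60 = 377 rad/s.
Step 2 — Transfer function: H(jω) = jωL/(R + jωL).
Step 3 — Numerator jωL = j·1.127; denominator R + jωL = 2200 + j1.127.
Step 4 — H = 2.625e-07 + j0.0005124.
Step 5 — Magnitude: |H| = 0.0005124 (-65.8 dB); phase: φ = 90.0°.

|H| = 0.0005124 (-65.8 dB), φ = 90.0°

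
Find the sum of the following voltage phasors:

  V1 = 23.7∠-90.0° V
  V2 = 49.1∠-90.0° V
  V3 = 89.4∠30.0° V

Step 1 — Convert each phasor to rectangular form:
  V1 = 23.7·(cos(-90.0°) + j·sin(-90.0°)) = 0 - j23.7 V
  V2 = 49.1·(cos(-90.0°) + j·sin(-90.0°)) = 0 - j49.1 V
  V3 = 89.4·(cos(30.0°) + j·sin(30.0°)) = 77.42 + j44.7 V
Step 2 — Sum components: V_total = 77.42 - j28.1 V.
Step 3 — Convert to polar: |V_total| = 82.36 V, ∠V_total = -19.9°.

V_total = 82.36∠-19.9° V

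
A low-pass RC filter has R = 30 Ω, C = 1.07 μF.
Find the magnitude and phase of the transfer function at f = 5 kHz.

Step 1 — Angular frequency: ω = 2π·5000 = 3.142e+04 rad/s.
Step 2 — Transfer function: H(jω) = 1/(1 + jωRC).
Step 3 — Denominator: 1 + jωRC = 1 + j·3.142e+04·30·1.07e-06 = 1 + j1.008.
Step 4 — H = 0.4958 - j0.5.
Step 5 — Magnitude: |H| = 0.7041 (-3.0 dB); phase: φ = -45.2°.

|H| = 0.7041 (-3.0 dB), φ = -45.2°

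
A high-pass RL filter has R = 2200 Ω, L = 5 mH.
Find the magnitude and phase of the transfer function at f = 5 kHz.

Step 1 — Angular frequency: ω = 2π·5000 = 3.142e+04 rad/s.
Step 2 — Transfer function: H(jω) = jωL/(R + jωL).
Step 3 — Numerator jωL = j·157.1; denominator R + jωL = 2200 + j157.1.
Step 4 — H = 0.005072 + j0.07104.
Step 5 — Magnitude: |H| = 0.07122 (-22.9 dB); phase: φ = 85.9°.

|H| = 0.07122 (-22.9 dB), φ = 85.9°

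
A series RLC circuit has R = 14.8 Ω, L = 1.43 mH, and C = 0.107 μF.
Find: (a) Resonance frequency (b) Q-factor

Step 1 — Resonance condition Im(Z)=0 gives ω₀ = 1/√(LC).
Step 2 — ω₀ = 1/√(0.00143·1.07e-07) = 8.084e+04 rad/s.
Step 3 — f₀ = ω₀/(2π) = 1.287e+04 Hz.
Step 4 — Series Q: Q = ω₀L/R = 8.084e+04·0.00143/14.8 = 7.811.

(a) f₀ = 1.287e+04 Hz  (b) Q = 7.811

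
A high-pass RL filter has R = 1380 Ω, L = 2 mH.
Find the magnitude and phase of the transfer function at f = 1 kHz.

Step 1 — Angular frequency: ω = 2π·1000 = 6283 rad/s.
Step 2 — Transfer function: H(jω) = jωL/(R + jωL).
Step 3 — Numerator jωL = j·12.57; denominator R + jωL = 1380 + j12.57.
Step 4 — H = 8.291e-05 + j0.009105.
Step 5 — Magnitude: |H| = 0.009106 (-40.8 dB); phase: φ = 89.5°.

|H| = 0.009106 (-40.8 dB), φ = 89.5°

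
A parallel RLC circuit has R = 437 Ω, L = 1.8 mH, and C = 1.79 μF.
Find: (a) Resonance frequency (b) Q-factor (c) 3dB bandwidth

Step 1 — Resonance: ω₀ = 1/√(LC) = 1/√(0.0018·1.79e-06) = 1.762e+04 rad/s.
Step 2 — f₀ = ω₀/(2π) = 2804 Hz.
Step 3 — Parallel Q: Q = R/(ω₀L) = 437/(1.762e+04·0.0018) = 13.78.
Step 4 — Bandwidth: Δω = ω₀/Q = 1278 rad/s; BW = Δω/(2π) = 203.5 Hz.

(a) f₀ = 2804 Hz  (b) Q = 13.78  (c) BW = 203.5 Hz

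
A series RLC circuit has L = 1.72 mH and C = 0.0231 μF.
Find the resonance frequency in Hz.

Step 1 — Resonance condition Im(Z)=0 gives ω₀ = 1/√(LC).
Step 2 — ω₀ = 1/√(0.00172·2.31e-08) = 1.586e+05 rad/s.
Step 3 — f₀ = ω₀/(2π) = 2.525e+04 Hz.

f₀ = 2.525e+04 Hz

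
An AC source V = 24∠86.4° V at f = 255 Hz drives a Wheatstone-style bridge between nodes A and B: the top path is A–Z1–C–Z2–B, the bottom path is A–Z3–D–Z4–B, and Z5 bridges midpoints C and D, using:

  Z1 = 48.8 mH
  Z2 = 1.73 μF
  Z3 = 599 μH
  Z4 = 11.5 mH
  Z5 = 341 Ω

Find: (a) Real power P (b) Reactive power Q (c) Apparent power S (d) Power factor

Step 1 — Angular frequency: ω = 2π·f = 2π·255 = 1602 rad/s.
Step 2 — Component impedances:
  Z1: Z = jωL = j·1602·0.0488 = 0 + j78.19 Ω
  Z2: Z = 1/(jωC) = -j/(ω·C) = 0 - j360.8 Ω
  Z3: Z = jωL = j·1602·0.000599 = 0 + j0.9597 Ω
  Z4: Z = jωL = j·1602·0.0115 = 0 + j18.43 Ω
  Z5: Z = R = 341 Ω
Step 3 — Bridge requires nodal analysis (the Z5 bridge couples midpoints C and D, so the two paths cannot be reduced to a simple series/parallel combination). Setting node B to ground and injecting 1 A at node A, the 3-node admittance system at A, C, D solves to V_A = Z_AB = 0.1239 + j20.78 Ω = 20.78∠89.7° Ω.
Step 4 — Source phasor: V = 24∠86.4° V = 1.507 + j23.95 V.
Step 5 — Current: I = V / Z = 1.153 - j0.06566 A = 1.155∠-3.3° A.
Step 6 — Complex power: S = V·I* = 0.1653 + j27.72 VA.
Step 7 — Real power: P = Re(S) = 0.1653 W.
Step 8 — Reactive power: Q = Im(S) = 27.72 VAR.
Step 9 — Apparent power: |S| = 27.72 VA.
Step 10 — Power factor: PF = P/|S| = 0.005963 (lagging).

(a) P = 0.1653 W  (b) Q = 27.72 VAR  (c) S = 27.72 VA  (d) PF = 0.005963 (lagging)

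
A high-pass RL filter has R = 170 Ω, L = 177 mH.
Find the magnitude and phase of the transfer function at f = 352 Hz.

Step 1 — Angular frequency: ω = 2π·352 = 2212 rad/s.
Step 2 — Transfer function: H(jω) = jωL/(R + jωL).
Step 3 — Numerator jωL = j·391.5; denominator R + jωL = 170 + j391.5.
Step 4 — H = 0.8413 + j0.3654.
Step 5 — Magnitude: |H| = 0.9172 (-0.8 dB); phase: φ = 23.5°.

|H| = 0.9172 (-0.8 dB), φ = 23.5°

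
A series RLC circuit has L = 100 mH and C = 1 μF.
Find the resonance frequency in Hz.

Step 1 — Resonance condition Im(Z)=0 gives ω₀ = 1/√(LC).
Step 2 — ω₀ = 1/√(0.1·1e-06) = 3162 rad/s.
Step 3 — f₀ = ω₀/(2π) = 503.3 Hz.

f₀ = 503.3 Hz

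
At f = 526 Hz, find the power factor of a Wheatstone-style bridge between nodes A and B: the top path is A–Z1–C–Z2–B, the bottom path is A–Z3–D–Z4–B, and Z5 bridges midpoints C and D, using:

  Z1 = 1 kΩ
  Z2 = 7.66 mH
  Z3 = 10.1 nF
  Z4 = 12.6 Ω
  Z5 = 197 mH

Step 1 — Angular frequency: ω = 2π·f = 2π·526 = 3305 rad/s.
Step 2 — Component impedances:
  Z1: Z = R = 1000 Ω
  Z2: Z = jωL = j·3305·0.00766 = 0 + j25.32 Ω
  Z3: Z = 1/(jωC) = -j/(ω·C) = 0 - j2.996e+04 Ω
  Z4: Z = R = 12.6 Ω
  Z5: Z = jωL = j·3305·0.197 = 0 + j651.1 Ω
Step 3 — Bridge requires nodal analysis (the Z5 bridge couples midpoints C and D, so the two paths cannot be reduced to a simple series/parallel combination). Setting node B to ground and injecting 1 A at node A, the 3-node admittance system at A, C, D solves to V_A = Z_AB = 1001 - j9.005 Ω = 1001∠-0.5° Ω.
Step 4 — Power factor: PF = cos(φ) = Re(Z)/|Z| = 1001/1001 = 1.
Step 5 — Type: Im(Z) = -9.005 ⇒ leading (phase φ = -0.5°).

PF = 1 (leading, φ = -0.5°)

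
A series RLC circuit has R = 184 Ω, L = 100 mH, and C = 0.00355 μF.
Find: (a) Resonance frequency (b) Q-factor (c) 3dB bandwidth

Step 1 — Resonance: ω₀ = 1/√(LC) = 1/√(0.1·3.55e-09) = 5.307e+04 rad/s.
Step 2 — f₀ = ω₀/(2π) = 8447 Hz.
Step 3 — Series Q: Q = ω₀L/R = 5.307e+04·0.1/184 = 28.84.
Step 4 — Bandwidth: Δω = ω₀/Q = 1840 rad/s; BW = Δω/(2π) = 292.8 Hz.

(a) f₀ = 8447 Hz  (b) Q = 28.84  (c) BW = 292.8 Hz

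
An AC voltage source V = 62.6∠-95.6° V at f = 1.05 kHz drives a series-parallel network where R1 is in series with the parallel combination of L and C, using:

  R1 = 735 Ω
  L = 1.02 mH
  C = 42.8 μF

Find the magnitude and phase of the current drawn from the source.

Step 1 — Angular frequency: ω = 2π·f = 2π·1050 = 6597 rad/s.
Step 2 — Component impedances:
  R1: Z = R = 735 Ω
  L: Z = jωL = j·6597·0.00102 = 0 + j6.729 Ω
  C: Z = 1/(jωC) = -j/(ω·C) = 0 - j3.541 Ω
Step 3 — Parallel branch: L || C = 1/(1/L + 1/C) = 0 - j7.476 Ω.
Step 4 — Series with R1: Z_total = R1 + (L || C) = 735 - j7.476 Ω = 735∠-0.6° Ω.
Step 5 — Source phasor: V = 62.6∠-95.6° V = -6.109 - j62.3 V.
Step 6 — Ohm's law: I = V / Z_total = (-6.109 - j62.3) / (735 - j7.476) = -0.007448 - j0.08484 A.
Step 7 — Convert to polar: |I| = 0.08517 A, ∠I = -95.0°.

I = 0.08517∠-95.0° A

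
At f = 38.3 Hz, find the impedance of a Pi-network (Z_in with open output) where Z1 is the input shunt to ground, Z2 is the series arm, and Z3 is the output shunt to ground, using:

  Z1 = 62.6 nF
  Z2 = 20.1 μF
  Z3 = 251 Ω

Step 1 — Angular frequency: ω = 2π·f = 2π·38.3 = 240.6 rad/s.
Step 2 — Component impedances:
  Z1: Z = 1/(jωC) = -j/(ω·C) = 0 - j6.638e+04 Ω
  Z2: Z = 1/(jωC) = -j/(ω·C) = 0 - j206.7 Ω
  Z3: Z = R = 251 Ω
Step 3 — With open output, the series arm Z2 and the output shunt Z3 appear in series to ground: Z2 + Z3 = 251 - j206.7 Ω.
Step 4 — Parallel with input shunt Z1: Z_in = Z1 || (Z2 + Z3) = 249.4 - j207 Ω = 324.2∠-39.7° Ω.

Z = 249.4 - j207 Ω = 324.2∠-39.7° Ω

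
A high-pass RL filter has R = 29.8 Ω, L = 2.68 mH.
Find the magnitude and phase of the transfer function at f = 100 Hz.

Step 1 — Angular frequency: ω = 2π·100 = 628.3 rad/s.
Step 2 — Transfer function: H(jω) = jωL/(R + jωL).
Step 3 — Numerator jωL = j·1.684; denominator R + jωL = 29.8 + j1.684.
Step 4 — H = 0.003183 + j0.05633.
Step 5 — Magnitude: |H| = 0.05642 (-25.0 dB); phase: φ = 86.8°.

|H| = 0.05642 (-25.0 dB), φ = 86.8°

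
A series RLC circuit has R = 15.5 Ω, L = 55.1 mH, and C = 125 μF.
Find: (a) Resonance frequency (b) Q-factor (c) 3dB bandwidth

Step 1 — Resonance condition Im(Z)=0 gives ω₀ = 1/√(LC).
Step 2 — ω₀ = 1/√(0.0551·0.000125) = 381 rad/s.
Step 3 — f₀ = ω₀/(2π) = 60.64 Hz.
Step 4 — Series Q: Q = ω₀L/R = 381·0.0551/15.5 = 1.355.
Step 5 — 3dB bandwidth: Δω = ω₀/Q = 281.3 rad/s; BW = Δω/(2π) = 44.77 Hz.

(a) f₀ = 60.64 Hz  (b) Q = 1.355  (c) BW = 44.77 Hz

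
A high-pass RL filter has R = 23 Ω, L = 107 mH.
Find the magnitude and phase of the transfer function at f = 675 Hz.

Step 1 — Angular frequency: ω = 2π·675 = 4241 rad/s.
Step 2 — Transfer function: H(jω) = jωL/(R + jωL).
Step 3 — Numerator jωL = j·453.8; denominator R + jωL = 23 + j453.8.
Step 4 — H = 0.9974 + j0.05055.
Step 5 — Magnitude: |H| = 0.9987 (-0.0 dB); phase: φ = 2.9°.

|H| = 0.9987 (-0.0 dB), φ = 2.9°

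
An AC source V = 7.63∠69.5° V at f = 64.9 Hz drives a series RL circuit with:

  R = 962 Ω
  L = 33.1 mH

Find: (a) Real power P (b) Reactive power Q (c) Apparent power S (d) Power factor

Step 1 — Angular frequency: ω = 2π·f = 2π·64.9 = 407.8 rad/s.
Step 2 — Component impedances:
  R: Z = R = 962 Ω
  L: Z = jωL = j·407.8·0.0331 = 0 + j13.5 Ω
Step 3 — Series combination: Z_total = R + L = 962 + j13.5 Ω = 962.1∠0.8° Ω.
Step 4 — Source phasor: V = 7.63∠69.5° V = 2.672 + j7.147 V.
Step 5 — Current: I = V / Z = 0.002881 + j0.007389 A = 0.007931∠68.7° A.
Step 6 — Complex power: S = V·I* = 0.0605 + j0.0008489 VA.
Step 7 — Real power: P = Re(S) = 0.0605 W.
Step 8 — Reactive power: Q = Im(S) = 0.0008489 VAR.
Step 9 — Apparent power: |S| = 0.06051 VA.
Step 10 — Power factor: PF = P/|S| = 0.9999 (lagging).

(a) P = 0.0605 W  (b) Q = 0.0008489 VAR  (c) S = 0.06051 VA  (d) PF = 0.9999 (lagging)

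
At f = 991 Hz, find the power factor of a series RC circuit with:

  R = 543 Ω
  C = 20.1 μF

Step 1 — Angular frequency: ω = 2π·f = 2π·991 = 6227 rad/s.
Step 2 — Component impedances:
  R: Z = R = 543 Ω
  C: Z = 1/(jωC) = -j/(ω·C) = 0 - j7.99 Ω
Step 3 — Series combination: Z_total = R + C = 543 - j7.99 Ω = 543.1∠-0.8° Ω.
Step 4 — Power factor: PF = cos(φ) = Re(Z)/|Z| = 543/543.06 = 0.9999.
Step 5 — Type: Im(Z) = -7.99 ⇒ leading (phase φ = -0.8°).

PF = 0.9999 (leading, φ = -0.8°)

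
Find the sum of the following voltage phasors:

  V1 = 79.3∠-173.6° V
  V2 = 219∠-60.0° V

Step 1 — Convert each phasor to rectangular form:
  V1 = 79.3·(cos(-173.6°) + j·sin(-173.6°)) = -78.81 - j8.839 V
  V2 = 219·(cos(-60.0°) + j·sin(-60.0°)) = 109.5 - j189.7 V
Step 2 — Sum components: V_total = 30.69 - j198.5 V.
Step 3 — Convert to polar: |V_total| = 200.9 V, ∠V_total = -81.2°.

V_total = 200.9∠-81.2° V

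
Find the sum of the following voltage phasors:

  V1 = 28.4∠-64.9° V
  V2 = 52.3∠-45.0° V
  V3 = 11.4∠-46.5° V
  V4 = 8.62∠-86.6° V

Step 1 — Convert each phasor to rectangular form:
  V1 = 28.4·(cos(-64.9°) + j·sin(-64.9°)) = 12.05 - j25.72 V
  V2 = 52.3·(cos(-45.0°) + j·sin(-45.0°)) = 36.98 - j36.98 V
  V3 = 11.4·(cos(-46.5°) + j·sin(-46.5°)) = 7.847 - j8.269 V
  V4 = 8.62·(cos(-86.6°) + j·sin(-86.6°)) = 0.5112 - j8.605 V
Step 2 — Sum components: V_total = 57.39 - j79.57 V.
Step 3 — Convert to polar: |V_total| = 98.11 V, ∠V_total = -54.2°.

V_total = 98.11∠-54.2° V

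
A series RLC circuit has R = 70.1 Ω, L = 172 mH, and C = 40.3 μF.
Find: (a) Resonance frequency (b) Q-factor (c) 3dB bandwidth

Step 1 — Resonance: ω₀ = 1/√(LC) = 1/√(0.172·4.03e-05) = 379.8 rad/s.
Step 2 — f₀ = ω₀/(2π) = 60.45 Hz.
Step 3 — Series Q: Q = ω₀L/R = 379.8·0.172/70.1 = 0.932.
Step 4 — Bandwidth: Δω = ω₀/Q = 407.6 rad/s; BW = Δω/(2π) = 64.86 Hz.

(a) f₀ = 60.45 Hz  (b) Q = 0.932  (c) BW = 64.86 Hz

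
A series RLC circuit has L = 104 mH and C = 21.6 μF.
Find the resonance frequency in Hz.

Step 1 — Resonance condition Im(Z)=0 gives ω₀ = 1/√(LC).
Step 2 — ω₀ = 1/√(0.104·2.16e-05) = 667.2 rad/s.
Step 3 — f₀ = ω₀/(2π) = 106.2 Hz.

f₀ = 106.2 Hz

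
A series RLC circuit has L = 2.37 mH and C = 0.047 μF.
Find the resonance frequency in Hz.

Step 1 — Resonance condition Im(Z)=0 gives ω₀ = 1/√(LC).
Step 2 — ω₀ = 1/√(0.00237·4.7e-08) = 9.475e+04 rad/s.
Step 3 — f₀ = ω₀/(2π) = 1.508e+04 Hz.

f₀ = 1.508e+04 Hz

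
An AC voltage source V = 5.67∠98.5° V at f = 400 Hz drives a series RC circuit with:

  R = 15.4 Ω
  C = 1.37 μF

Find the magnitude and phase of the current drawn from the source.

Step 1 — Angular frequency: ω = 2π·f = 2π·400 = 2513 rad/s.
Step 2 — Component impedances:
  R: Z = R = 15.4 Ω
  C: Z = 1/(jωC) = -j/(ω·C) = 0 - j290.4 Ω
Step 3 — Series combination: Z_total = R + C = 15.4 - j290.4 Ω = 290.8∠-87.0° Ω.
Step 4 — Source phasor: V = 5.67∠98.5° V = -0.8381 + j5.608 V.
Step 5 — Ohm's law: I = V / Z_total = (-0.8381 + j5.608) / (15.4 - j290.4) = -0.01941 - j0.001857 A.
Step 6 — Convert to polar: |I| = 0.0195 A, ∠I = -174.5°.

I = 0.0195∠-174.5° A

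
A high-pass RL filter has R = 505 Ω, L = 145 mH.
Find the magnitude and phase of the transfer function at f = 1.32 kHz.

Step 1 — Angular frequency: ω = 2π·1320 = 8294 rad/s.
Step 2 — Transfer function: H(jω) = jωL/(R + jωL).
Step 3 — Numerator jωL = j·1203; denominator R + jωL = 505 + j1203.
Step 4 — H = 0.8501 + j0.357.
Step 5 — Magnitude: |H| = 0.922 (-0.7 dB); phase: φ = 22.8°.

|H| = 0.922 (-0.7 dB), φ = 22.8°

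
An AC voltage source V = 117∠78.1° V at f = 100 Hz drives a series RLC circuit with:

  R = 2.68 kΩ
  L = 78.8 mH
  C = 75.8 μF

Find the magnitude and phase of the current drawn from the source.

Step 1 — Angular frequency: ω = 2π·f = 2π·100 = 628.3 rad/s.
Step 2 — Component impedances:
  R: Z = R = 2680 Ω
  L: Z = jωL = j·628.3·0.0788 = 0 + j49.51 Ω
  C: Z = 1/(jωC) = -j/(ω·C) = 0 - j21 Ω
Step 3 — Series combination: Z_total = R + L + C = 2680 + j28.51 Ω = 2680∠0.6° Ω.
Step 4 — Source phasor: V = 117∠78.1° V = 24.13 + j114.5 V.
Step 5 — Ohm's law: I = V / Z_total = (24.13 + j114.5) / (2680 + j28.51) = 0.009456 + j0.04262 A.
Step 6 — Convert to polar: |I| = 0.04365 A, ∠I = 77.5°.

I = 0.04365∠77.5° A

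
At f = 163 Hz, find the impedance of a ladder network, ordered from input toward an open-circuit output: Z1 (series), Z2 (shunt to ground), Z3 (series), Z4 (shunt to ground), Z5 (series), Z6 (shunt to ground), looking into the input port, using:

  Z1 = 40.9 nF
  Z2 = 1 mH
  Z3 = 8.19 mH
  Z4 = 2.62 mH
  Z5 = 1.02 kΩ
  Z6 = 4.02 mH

Step 1 — Angular frequency: ω = 2π·f = 2π·163 = 1024 rad/s.
Step 2 — Component impedances:
  Z1: Z = 1/(jωC) = -j/(ω·C) = 0 - j2.387e+04 Ω
  Z2: Z = jωL = j·1024·0.001 = 0 + j1.024 Ω
  Z3: Z = jωL = j·1024·0.00819 = 0 + j8.388 Ω
  Z4: Z = jωL = j·1024·0.00262 = 0 + j2.683 Ω
  Z5: Z = R = 1020 Ω
  Z6: Z = jωL = j·1024·0.00402 = 0 + j4.117 Ω
Step 3 — Ladder network (open output): work backward from the far end, alternating series and parallel combinations. Z_in = 5.061e-05 - j2.387e+04 Ω = 2.387e+04∠-90.0° Ω.

Z = 5.061e-05 - j2.387e+04 Ω = 2.387e+04∠-90.0° Ω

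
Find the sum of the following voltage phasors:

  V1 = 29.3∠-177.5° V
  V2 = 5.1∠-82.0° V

Step 1 — Convert each phasor to rectangular form:
  V1 = 29.3·(cos(-177.5°) + j·sin(-177.5°)) = -29.27 - j1.278 V
  V2 = 5.1·(cos(-82.0°) + j·sin(-82.0°)) = 0.7098 - j5.05 V
Step 2 — Sum components: V_total = -28.56 - j6.328 V.
Step 3 — Convert to polar: |V_total| = 29.26 V, ∠V_total = -167.5°.

V_total = 29.26∠-167.5° V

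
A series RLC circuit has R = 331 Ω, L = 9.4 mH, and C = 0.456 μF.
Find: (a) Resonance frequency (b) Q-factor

Step 1 — Resonance condition Im(Z)=0 gives ω₀ = 1/√(LC).
Step 2 — ω₀ = 1/√(0.0094·4.56e-07) = 1.527e+04 rad/s.
Step 3 — f₀ = ω₀/(2π) = 2431 Hz.
Step 4 — Series Q: Q = ω₀L/R = 1.527e+04·0.0094/331 = 0.4338.

(a) f₀ = 2431 Hz  (b) Q = 0.4338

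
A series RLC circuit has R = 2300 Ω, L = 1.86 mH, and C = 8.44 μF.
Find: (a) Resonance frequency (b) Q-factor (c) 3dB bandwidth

Step 1 — Resonance: ω₀ = 1/√(LC) = 1/√(0.00186·8.44e-06) = 7981 rad/s.
Step 2 — f₀ = ω₀/(2π) = 1270 Hz.
Step 3 — Series Q: Q = ω₀L/R = 7981·0.00186/2300 = 0.006454.
Step 4 — Bandwidth: Δω = ω₀/Q = 1.237e+06 rad/s; BW = Δω/(2π) = 1.968e+05 Hz.

(a) f₀ = 1270 Hz  (b) Q = 0.006454  (c) BW = 1.968e+05 Hz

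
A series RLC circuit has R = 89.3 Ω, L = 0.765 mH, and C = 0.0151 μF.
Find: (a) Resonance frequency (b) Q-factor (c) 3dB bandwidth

Step 1 — Resonance: ω₀ = 1/√(LC) = 1/√(0.000765·1.51e-08) = 2.942e+05 rad/s.
Step 2 — f₀ = ω₀/(2π) = 4.683e+04 Hz.
Step 3 — Series Q: Q = ω₀L/R = 2.942e+05·0.000765/89.3 = 2.521.
Step 4 — Bandwidth: Δω = ω₀/Q = 1.167e+05 rad/s; BW = Δω/(2π) = 1.858e+04 Hz.

(a) f₀ = 4.683e+04 Hz  (b) Q = 2.521  (c) BW = 1.858e+04 Hz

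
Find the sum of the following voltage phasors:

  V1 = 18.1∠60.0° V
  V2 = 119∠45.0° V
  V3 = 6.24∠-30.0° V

Step 1 — Convert each phasor to rectangular form:
  V1 = 18.1·(cos(60.0°) + j·sin(60.0°)) = 9.05 + j15.68 V
  V2 = 119·(cos(45.0°) + j·sin(45.0°)) = 84.15 + j84.15 V
  V3 = 6.24·(cos(-30.0°) + j·sin(-30.0°)) = 5.404 - j3.12 V
Step 2 — Sum components: V_total = 98.6 + j96.7 V.
Step 3 — Convert to polar: |V_total| = 138.1 V, ∠V_total = 44.4°.

V_total = 138.1∠44.4° V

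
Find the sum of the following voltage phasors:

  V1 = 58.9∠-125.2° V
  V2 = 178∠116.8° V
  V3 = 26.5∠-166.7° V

Step 1 — Convert each phasor to rectangular form:
  V1 = 58.9·(cos(-125.2°) + j·sin(-125.2°)) = -33.95 - j48.13 V
  V2 = 178·(cos(116.8°) + j·sin(116.8°)) = -80.26 + j158.9 V
  V3 = 26.5·(cos(-166.7°) + j·sin(-166.7°)) = -25.79 - j6.096 V
Step 2 — Sum components: V_total = -140 + j104.7 V.
Step 3 — Convert to polar: |V_total| = 174.8 V, ∠V_total = 143.2°.

V_total = 174.8∠143.2° V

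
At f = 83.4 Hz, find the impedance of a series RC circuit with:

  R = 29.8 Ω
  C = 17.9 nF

Step 1 — Angular frequency: ω = 2π·f = 2π·83.4 = 524 rad/s.
Step 2 — Component impedances:
  R: Z = R = 29.8 Ω
  C: Z = 1/(jωC) = -j/(ω·C) = 0 - j1.066e+05 Ω
Step 3 — Series combination: Z_total = R + C = 29.8 - j1.066e+05 Ω = 1.066e+05∠-90.0° Ω.

Z = 29.8 - j1.066e+05 Ω = 1.066e+05∠-90.0° Ω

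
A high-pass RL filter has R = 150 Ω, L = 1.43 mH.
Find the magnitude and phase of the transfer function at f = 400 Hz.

Step 1 — Angular frequency: ω = 2π·400 = 2513 rad/s.
Step 2 — Transfer function: H(jω) = jωL/(R + jωL).
Step 3 — Numerator jωL = j·3.594; denominator R + jωL = 150 + j3.594.
Step 4 — H = 0.0005737 + j0.02395.
Step 5 — Magnitude: |H| = 0.02395 (-32.4 dB); phase: φ = 88.6°.

|H| = 0.02395 (-32.4 dB), φ = 88.6°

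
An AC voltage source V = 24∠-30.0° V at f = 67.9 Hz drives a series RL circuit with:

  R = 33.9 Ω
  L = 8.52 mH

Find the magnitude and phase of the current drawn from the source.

Step 1 — Angular frequency: ω = 2π·f = 2π·67.9 = 426.6 rad/s.
Step 2 — Component impedances:
  R: Z = R = 33.9 Ω
  L: Z = jωL = j·426.6·0.00852 = 0 + j3.635 Ω
Step 3 — Series combination: Z_total = R + L = 33.9 + j3.635 Ω = 34.09∠6.1° Ω.
Step 4 — Source phasor: V = 24∠-30.0° V = 20.78 - j12 V.
Step 5 — Ohm's law: I = V / Z_total = (20.78 - j12) / (33.9 + j3.635) = 0.5686 - j0.415 A.
Step 6 — Convert to polar: |I| = 0.7039 A, ∠I = -36.1°.

I = 0.7039∠-36.1° A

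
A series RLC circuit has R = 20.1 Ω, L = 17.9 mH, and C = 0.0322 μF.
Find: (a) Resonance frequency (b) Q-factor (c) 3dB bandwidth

Step 1 — Resonance: ω₀ = 1/√(LC) = 1/√(0.0179·3.22e-08) = 4.165e+04 rad/s.
Step 2 — f₀ = ω₀/(2π) = 6629 Hz.
Step 3 — Series Q: Q = ω₀L/R = 4.165e+04·0.0179/20.1 = 37.09.
Step 4 — Bandwidth: Δω = ω₀/Q = 1123 rad/s; BW = Δω/(2π) = 178.7 Hz.

(a) f₀ = 6629 Hz  (b) Q = 37.09  (c) BW = 178.7 Hz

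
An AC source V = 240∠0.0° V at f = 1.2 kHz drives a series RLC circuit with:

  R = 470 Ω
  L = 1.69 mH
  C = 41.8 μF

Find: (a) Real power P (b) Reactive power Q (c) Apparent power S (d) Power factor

Step 1 — Angular frequency: ω = 2π·f = 2π·1200 = 7540 rad/s.
Step 2 — Component impedances:
  R: Z = R = 470 Ω
  L: Z = jωL = j·7540·0.00169 = 0 + j12.74 Ω
  C: Z = 1/(jωC) = -j/(ω·C) = 0 - j3.173 Ω
Step 3 — Series combination: Z_total = R + L + C = 470 + j9.569 Ω = 470.1∠1.2° Ω.
Step 4 — Source phasor: V = 240∠0.0° V = 240 V.
Step 5 — Current: I = V / Z = 0.5104 - j0.01039 A = 0.5105∠-1.2° A.
Step 6 — Complex power: S = V·I* = 122.5 + j2.494 VA.
Step 7 — Real power: P = Re(S) = 122.5 W.
Step 8 — Reactive power: Q = Im(S) = 2.494 VAR.
Step 9 — Apparent power: |S| = 122.5 VA.
Step 10 — Power factor: PF = P/|S| = 0.9998 (lagging).

(a) P = 122.5 W  (b) Q = 2.494 VAR  (c) S = 122.5 VA  (d) PF = 0.9998 (lagging)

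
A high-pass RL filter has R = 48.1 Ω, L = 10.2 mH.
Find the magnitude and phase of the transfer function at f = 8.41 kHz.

Step 1 — Angular frequency: ω = 2π·8410 = 5.284e+04 rad/s.
Step 2 — Transfer function: H(jω) = jωL/(R + jωL).
Step 3 — Numerator jωL = j·539; denominator R + jωL = 48.1 + j539.
Step 4 — H = 0.9921 + j0.08854.
Step 5 — Magnitude: |H| = 0.996 (-0.0 dB); phase: φ = 5.1°.

|H| = 0.996 (-0.0 dB), φ = 5.1°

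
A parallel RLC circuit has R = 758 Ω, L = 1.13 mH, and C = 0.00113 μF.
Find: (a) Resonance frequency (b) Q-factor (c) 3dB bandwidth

Step 1 — Resonance: ω₀ = 1/√(LC) = 1/√(0.00113·1.13e-09) = 8.85e+05 rad/s.
Step 2 — f₀ = ω₀/(2π) = 1.408e+05 Hz.
Step 3 — Parallel Q: Q = R/(ω₀L) = 758/(8.85e+05·0.00113) = 0.758.
Step 4 — Bandwidth: Δω = ω₀/Q = 1.167e+06 rad/s; BW = Δω/(2π) = 1.858e+05 Hz.

(a) f₀ = 1.408e+05 Hz  (b) Q = 0.758  (c) BW = 1.858e+05 Hz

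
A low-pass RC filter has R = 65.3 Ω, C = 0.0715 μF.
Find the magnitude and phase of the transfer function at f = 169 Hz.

Step 1 — Angular frequency: ω = 2π·169 = 1062 rad/s.
Step 2 — Transfer function: H(jω) = 1/(1 + jωRC).
Step 3 — Denominator: 1 + jωRC = 1 + j·1062·65.3·7.15e-08 = 1 + j0.004958.
Step 4 — H = 1 - j0.004958.
Step 5 — Magnitude: |H| = 1 (-0.0 dB); phase: φ = -0.3°.

|H| = 1 (-0.0 dB), φ = -0.3°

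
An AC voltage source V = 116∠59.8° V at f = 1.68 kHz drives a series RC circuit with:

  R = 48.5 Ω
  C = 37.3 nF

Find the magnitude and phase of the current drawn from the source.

Step 1 — Angular frequency: ω = 2π·f = 2π·1680 = 1.056e+04 rad/s.
Step 2 — Component impedances:
  R: Z = R = 48.5 Ω
  C: Z = 1/(jωC) = -j/(ω·C) = 0 - j2540 Ω
Step 3 — Series combination: Z_total = R + C = 48.5 - j2540 Ω = 2540∠-88.9° Ω.
Step 4 — Source phasor: V = 116∠59.8° V = 58.35 + j100.3 V.
Step 5 — Ohm's law: I = V / Z_total = (58.35 + j100.3) / (48.5 - j2540) = -0.03902 + j0.02372 A.
Step 6 — Convert to polar: |I| = 0.04566 A, ∠I = 148.7°.

I = 0.04566∠148.7° A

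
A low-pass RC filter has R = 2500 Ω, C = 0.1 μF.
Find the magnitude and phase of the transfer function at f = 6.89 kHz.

Step 1 — Angular frequency: ω = 2π·6890 = 4.329e+04 rad/s.
Step 2 — Transfer function: H(jω) = 1/(1 + jωRC).
Step 3 — Denominator: 1 + jωRC = 1 + j·4.329e+04·2500·1e-07 = 1 + j10.82.
Step 4 — H = 0.008465 - j0.09162.
Step 5 — Magnitude: |H| = 0.09201 (-20.7 dB); phase: φ = -84.7°.

|H| = 0.09201 (-20.7 dB), φ = -84.7°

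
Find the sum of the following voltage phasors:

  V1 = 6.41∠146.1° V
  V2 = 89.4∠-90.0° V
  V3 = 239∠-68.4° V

Step 1 — Convert each phasor to rectangular form:
  V1 = 6.41·(cos(146.1°) + j·sin(146.1°)) = -5.32 + j3.575 V
  V2 = 89.4·(cos(-90.0°) + j·sin(-90.0°)) = 0 - j89.4 V
  V3 = 239·(cos(-68.4°) + j·sin(-68.4°)) = 87.98 - j222.2 V
Step 2 — Sum components: V_total = 82.66 - j308 V.
Step 3 — Convert to polar: |V_total| = 318.9 V, ∠V_total = -75.0°.

V_total = 318.9∠-75.0° V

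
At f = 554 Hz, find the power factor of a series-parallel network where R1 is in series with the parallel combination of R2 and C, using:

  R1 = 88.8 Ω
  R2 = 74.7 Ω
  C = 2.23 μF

Step 1 — Angular frequency: ω = 2π·f = 2π·554 = 3481 rad/s.
Step 2 — Component impedances:
  R1: Z = R = 88.8 Ω
  R2: Z = R = 74.7 Ω
  C: Z = 1/(jωC) = -j/(ω·C) = 0 - j128.8 Ω
Step 3 — Parallel branch: R2 || C = 1/(1/R2 + 1/C) = 55.9 - j32.42 Ω.
Step 4 — Series with R1: Z_total = R1 + (R2 || C) = 144.7 - j32.42 Ω = 148.3∠-12.6° Ω.
Step 5 — Power factor: PF = cos(φ) = Re(Z)/|Z| = 144.7/148.29 = 0.9758.
Step 6 — Type: Im(Z) = -32.42 ⇒ leading (phase φ = -12.6°).

PF = 0.9758 (leading, φ = -12.6°)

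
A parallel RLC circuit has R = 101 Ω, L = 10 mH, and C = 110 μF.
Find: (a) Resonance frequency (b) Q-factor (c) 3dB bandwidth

Step 1 — Resonance: ω₀ = 1/√(LC) = 1/√(0.01·0.00011) = 953.5 rad/s.
Step 2 — f₀ = ω₀/(2π) = 151.7 Hz.
Step 3 — Parallel Q: Q = R/(ω₀L) = 101/(953.5·0.01) = 10.59.
Step 4 — Bandwidth: Δω = ω₀/Q = 90.01 rad/s; BW = Δω/(2π) = 14.33 Hz.

(a) f₀ = 151.7 Hz  (b) Q = 10.59  (c) BW = 14.33 Hz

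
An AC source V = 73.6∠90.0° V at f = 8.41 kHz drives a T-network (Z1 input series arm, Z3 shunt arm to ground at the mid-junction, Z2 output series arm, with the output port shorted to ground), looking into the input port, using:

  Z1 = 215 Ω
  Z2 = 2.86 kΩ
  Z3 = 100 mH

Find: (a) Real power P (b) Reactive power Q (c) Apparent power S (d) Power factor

Step 1 — Angular frequency: ω = 2π·f = 2π·8410 = 5.284e+04 rad/s.
Step 2 — Component impedances:
  Z1: Z = R = 215 Ω
  Z2: Z = R = 2860 Ω
  Z3: Z = jωL = j·5.284e+04·0.1 = 0 + j5284 Ω
Step 3 — With the output port shorted to ground, the output series arm Z2 runs from the junction to ground; the shunt arm Z3 also runs from the junction to ground. They appear in parallel: Z3 || Z2 = 2212 + j1197 Ω.
Step 4 — Series with input arm Z1: Z_in = Z1 + (Z3 || Z2) = 2427 + j1197 Ω = 2706∠26.3° Ω.
Step 5 — Source phasor: V = 73.6∠90.0° V = 0 + j73.6 V.
Step 6 — Current: I = V / Z = 0.01203 + j0.02439 A = 0.0272∠63.7° A.
Step 7 — Complex power: S = V·I* = 1.795 + j0.8855 VA.
Step 8 — Real power: P = Re(S) = 1.795 W.
Step 9 — Reactive power: Q = Im(S) = 0.8855 VAR.
Step 10 — Apparent power: |S| = 2.002 VA.
Step 11 — Power factor: PF = P/|S| = 0.8968 (lagging).

(a) P = 1.795 W  (b) Q = 0.8855 VAR  (c) S = 2.002 VA  (d) PF = 0.8968 (lagging)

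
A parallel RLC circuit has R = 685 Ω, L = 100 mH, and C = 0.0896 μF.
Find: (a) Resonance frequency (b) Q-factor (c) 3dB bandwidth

Step 1 — Resonance: ω₀ = 1/√(LC) = 1/√(0.1·8.96e-08) = 1.056e+04 rad/s.
Step 2 — f₀ = ω₀/(2π) = 1681 Hz.
Step 3 — Parallel Q: Q = R/(ω₀L) = 685/(1.056e+04·0.1) = 0.6484.
Step 4 — Bandwidth: Δω = ω₀/Q = 1.629e+04 rad/s; BW = Δω/(2π) = 2593 Hz.

(a) f₀ = 1681 Hz  (b) Q = 0.6484  (c) BW = 2593 Hz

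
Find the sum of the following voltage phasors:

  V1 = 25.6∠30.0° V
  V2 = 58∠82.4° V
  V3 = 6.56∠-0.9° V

Step 1 — Convert each phasor to rectangular form:
  V1 = 25.6·(cos(30.0°) + j·sin(30.0°)) = 22.17 + j12.8 V
  V2 = 58·(cos(82.4°) + j·sin(82.4°)) = 7.671 + j57.49 V
  V3 = 6.56·(cos(-0.9°) + j·sin(-0.9°)) = 6.559 - j0.103 V
Step 2 — Sum components: V_total = 36.4 + j70.19 V.
Step 3 — Convert to polar: |V_total| = 79.06 V, ∠V_total = 62.6°.

V_total = 79.06∠62.6° V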